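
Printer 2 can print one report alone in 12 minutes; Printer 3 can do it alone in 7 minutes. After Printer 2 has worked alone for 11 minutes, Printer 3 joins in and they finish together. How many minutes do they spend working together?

In 11 minutes Printer 2 does 11/12 of the job, leaving 1/12.
Printer 2 and Printer 3 together work at 19/84 per minute, so finishing takes 1/12 ÷ 19/84 = 7/19 minutes.

7/19 minutes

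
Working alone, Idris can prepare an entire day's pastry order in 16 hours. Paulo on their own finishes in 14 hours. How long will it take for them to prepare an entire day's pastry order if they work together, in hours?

112/15 hours

Combined rate: 1/16 + 1/14 = (7 + 8)/112 = 15/112 per hour.
Time = 1 ÷ (15/112) = 112/15 hours.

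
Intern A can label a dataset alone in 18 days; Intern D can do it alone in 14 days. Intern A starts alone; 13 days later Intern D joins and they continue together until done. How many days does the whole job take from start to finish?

In 13 days Intern A does 13/18 of the job, leaving 5/18.
Intern A and Intern D together work at 8/63 per day, so finishing takes 5/18 ÷ 8/63 = 35/16 days.
Total time = 13 + 35/16 = 243/16 days.

243/16 days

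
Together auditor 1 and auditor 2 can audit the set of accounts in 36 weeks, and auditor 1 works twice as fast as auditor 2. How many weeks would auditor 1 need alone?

Let auditor 2's rate be r; then auditor 1's rate is 2r, so together (2 + 1)r = 3r = 1/36.
Thus r = 1/108 per week.
Auditor 2 alone: 108 weeks; auditor 1 alone: 54 weeks.

54 weeks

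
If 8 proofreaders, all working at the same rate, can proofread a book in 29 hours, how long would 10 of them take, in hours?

116/5 hours

Total work is 8·29 = 232 proofreader-hours.
With 10 proofreaders: 232/10 = 116/5 hours.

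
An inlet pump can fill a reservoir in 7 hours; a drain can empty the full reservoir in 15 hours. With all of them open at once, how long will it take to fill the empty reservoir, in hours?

105/8 hours

Net rate = 1/7 − 1/15 = (15 − 7)/105 = 8/105 per hour.
Filling time = 1 ÷ (8/105) = 105/8 hours.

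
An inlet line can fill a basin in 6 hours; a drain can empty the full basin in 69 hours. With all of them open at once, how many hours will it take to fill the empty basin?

Net rate = 1/6 − 1/69 = (23 − 2)/138 = 21/138 = 7/46 per hour.
Filling time = 1 ÷ (7/46) = 46/7 hours.

46/7 hours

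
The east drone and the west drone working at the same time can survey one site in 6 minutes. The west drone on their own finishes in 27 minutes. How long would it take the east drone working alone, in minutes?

54/7 minutes

Combined rate is 1/6 per minute.
Known contribution: 1/27 per minute.
So the east drone's rate is 1/6 − 1/27 = 7/54, meaning 54/7 minutes alone.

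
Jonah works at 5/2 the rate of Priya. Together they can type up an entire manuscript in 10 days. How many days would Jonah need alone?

14 days

Let Priya's rate be r; then Jonah's rate is (5/2)r, so together (5/2 + 1)r = (7/2)r = 1/10.
Thus r = 1/35 per day.
Priya alone: 35 days; Jonah alone: 14 days.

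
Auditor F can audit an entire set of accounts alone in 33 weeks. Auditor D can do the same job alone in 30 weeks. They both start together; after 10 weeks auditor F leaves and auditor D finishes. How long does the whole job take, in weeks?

In the first 10 weeks the combined rate is 7/110, so 7/11 of the job is done, leaving 4/11.
After auditor F leaves the rate is 1/30 per week; the remaining 4/11 takes 120/11 weeks.
Total = 10 + 120/11 = 230/11 weeks.

230/11 weeks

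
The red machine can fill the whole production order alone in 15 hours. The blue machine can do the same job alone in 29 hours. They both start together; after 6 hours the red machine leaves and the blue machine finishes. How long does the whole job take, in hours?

In the first 6 hours the combined rate is 44/435, so 88/145 of the job is done, leaving 57/145.
After the red machine leaves the rate is 1/29 per hour; the remaining 57/145 takes 57/5 hours.
Total = 6 + 57/5 = 87/5 hours.

87/5 hours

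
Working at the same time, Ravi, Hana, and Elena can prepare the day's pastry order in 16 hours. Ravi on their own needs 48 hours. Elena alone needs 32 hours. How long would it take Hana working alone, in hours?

Combined rate is 1/16 per hour.
Known contribution: 1/48 + 1/32 = (2 + 3)/96 = 5/96 per hour.
So Hana's rate is 1/16 − 5/96 = 1/96, meaning 96 hours alone.

96 hours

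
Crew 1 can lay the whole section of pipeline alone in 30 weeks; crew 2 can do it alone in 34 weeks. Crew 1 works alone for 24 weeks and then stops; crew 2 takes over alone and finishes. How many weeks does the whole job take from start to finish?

154/5 weeks

In 24 weeks crew 1 does 24/30 = 4/5 of the job, leaving 1/5.
Crew 2 works at 1/34 per week, so finishing takes 1/5 ÷ 1/34 = 34/5 weeks.
Total time = 24 + 34/5 = 154/5 weeks.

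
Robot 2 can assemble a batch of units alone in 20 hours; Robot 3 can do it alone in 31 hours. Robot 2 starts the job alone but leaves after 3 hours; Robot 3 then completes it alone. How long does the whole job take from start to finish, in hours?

587/20 hours

In 3 hours Robot 2 does 3/20 of the job, leaving 17/20.
Robot 3 works at 1/31 per hour, so finishing takes 17/20 ÷ 1/31 = 527/20 hours.
Total time = 3 + 527/20 = 587/20 hours.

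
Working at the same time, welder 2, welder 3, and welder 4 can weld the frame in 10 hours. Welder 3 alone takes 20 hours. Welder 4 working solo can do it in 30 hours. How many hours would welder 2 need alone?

Combined rate is 1/10 per hour.
Known contribution: 1/20 + 1/30 = (3 + 2)/60 = 5/60 = 1/12 per hour.
So welder 2's rate is 1/10 − 1/12 = 1/60, meaning 60 hours alone.

60 hours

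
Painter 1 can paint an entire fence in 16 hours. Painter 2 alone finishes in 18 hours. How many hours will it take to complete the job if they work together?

144/17 hours

Combined rate: 1/16 + 1/18 = (9 + 8)/144 = 17/144 per hour.
Time = 1 ÷ (17/144) = 144/17 hours.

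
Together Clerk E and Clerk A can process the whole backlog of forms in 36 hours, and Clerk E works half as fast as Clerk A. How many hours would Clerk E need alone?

108 hours

Let Clerk A's rate be r; then Clerk E's rate is (1/2)r, so together (1/2 + 1)r = (3/2)r = 1/36.
Thus r = 1/54 per hour.
Clerk A alone: 54 hours; Clerk E alone: 108 hours.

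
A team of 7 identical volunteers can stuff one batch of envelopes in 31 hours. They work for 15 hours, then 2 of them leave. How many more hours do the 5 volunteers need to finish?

One volunteer does 1/217 of the job per hour.
After 15 hours with 7 volunteers, 15/31 is done (16/31 left).
With 5 volunteers the rate is 5/217, so the rest takes 16/31 ÷ 5/217 = 112/5 hours.

112/5 hours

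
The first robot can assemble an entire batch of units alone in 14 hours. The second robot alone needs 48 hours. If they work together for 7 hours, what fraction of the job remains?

17/48

Combined rate: 1/14 + 1/48 = (24 + 7)/336 = 31/336 per hour.
In 7 hours they complete 7·31/336 = 31/48 of the job.
So 17/48 remains.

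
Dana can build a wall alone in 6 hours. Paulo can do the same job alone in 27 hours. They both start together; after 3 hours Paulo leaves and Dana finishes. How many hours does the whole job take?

In the first 3 hours the combined rate is 11/54, so 11/18 of the job is done, leaving 7/18.
After Paulo leaves the rate is 1/6 per hour; the remaining 7/18 takes 7/3 hours.
Total = 3 + 7/3 = 16/3 hours.

16/3 hours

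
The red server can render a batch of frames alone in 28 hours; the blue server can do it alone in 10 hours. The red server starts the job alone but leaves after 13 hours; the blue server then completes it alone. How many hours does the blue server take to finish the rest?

In 13 hours the red server does 13/28 of the job, leaving 15/28.
The blue server works at 1/10 per hour, so finishing takes 15/28 ÷ 1/10 = 75/14 hours.

75/14 hours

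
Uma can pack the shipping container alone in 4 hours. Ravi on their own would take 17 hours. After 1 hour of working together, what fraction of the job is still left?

Combined rate: 1/4 + 1/17 = (17 + 4)/68 = 21/68 per hour.
In 1 hour they complete 1·21/68 = 21/68 of the job.
So 47/68 remains.

47/68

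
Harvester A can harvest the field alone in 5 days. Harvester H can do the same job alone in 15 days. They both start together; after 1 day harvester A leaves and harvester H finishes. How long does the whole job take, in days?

In the first 1 day the combined rate is 4/15, so 4/15 of the job is done, leaving 11/15.
After harvester A leaves the rate is 1/15 per day; the remaining 11/15 takes 11 days.
Total = 1 + 11 = 12 days.

12 days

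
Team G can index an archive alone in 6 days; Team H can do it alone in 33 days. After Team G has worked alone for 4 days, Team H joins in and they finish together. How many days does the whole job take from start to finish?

74/13 days

In 4 days Team G does 4/6 = 2/3 of the job, leaving 1/3.
Team G and Team H together work at 13/66 per day, so finishing takes 1/3 ÷ 13/66 = 22/13 days.
Total time = 4 + 22/13 = 74/13 days.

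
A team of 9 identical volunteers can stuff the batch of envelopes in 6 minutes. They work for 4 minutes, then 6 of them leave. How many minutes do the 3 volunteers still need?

6 minutes

One volunteer does 1/54 of the job per minute.
After 4 minutes with 9 volunteers, 2/3 is done (1/3 left).
With 3 volunteers the rate is 3/54 = 1/18, so the rest takes 1/3 ÷ 1/18 = 6 minutes.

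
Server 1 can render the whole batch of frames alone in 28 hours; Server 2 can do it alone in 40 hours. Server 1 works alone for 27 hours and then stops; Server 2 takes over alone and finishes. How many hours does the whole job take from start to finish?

In 27 hours Server 1 does 27/28 of the job, leaving 1/28.
Server 2 works at 1/40 per hour, so finishing takes 1/28 ÷ 1/40 = 10/7 hours.
Total time = 27 + 10/7 = 199/7 hours.

199/7 hours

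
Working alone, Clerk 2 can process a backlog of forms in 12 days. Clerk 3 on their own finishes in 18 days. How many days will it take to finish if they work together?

Combined rate: 1/12 + 1/18 = (3 + 2)/36 = 5/36 per day.
Time = 1 ÷ (5/36) = 36/5 days.

36/5 days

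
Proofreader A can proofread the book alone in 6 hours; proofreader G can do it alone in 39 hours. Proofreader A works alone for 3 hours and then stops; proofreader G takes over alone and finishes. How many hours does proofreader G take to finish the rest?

39/2 hours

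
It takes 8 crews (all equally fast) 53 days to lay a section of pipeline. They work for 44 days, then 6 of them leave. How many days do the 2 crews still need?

36 days

One crew does 1/424 of the job per day.
After 44 days with 8 crews, 44/53 is done (9/53 left).
With 2 crews the rate is 2/424 = 1/212, so the rest takes 9/53 ÷ 1/212 = 36 days.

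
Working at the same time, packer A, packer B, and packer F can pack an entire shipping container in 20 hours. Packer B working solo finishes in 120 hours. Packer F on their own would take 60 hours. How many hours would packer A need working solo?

Combined rate is 1/20 per hour.
Known contribution: 1/120 + 1/60 = (1 + 2)/120 = 3/120 = 1/40 per hour.
So packer A's rate is 1/20 − 1/40 = 1/40, meaning 40 hours alone.

40 hours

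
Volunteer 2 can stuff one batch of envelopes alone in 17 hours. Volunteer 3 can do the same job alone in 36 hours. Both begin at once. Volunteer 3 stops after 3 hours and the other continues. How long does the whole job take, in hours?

In the first 3 hours the combined rate is 53/612, so 53/204 of the job is done, leaving 151/204.
After Volunteer 3 leaves the rate is 1/17 per hour; the remaining 151/204 takes 151/12 hours.
Total = 3 + 151/12 = 187/12 hours.

187/12 hours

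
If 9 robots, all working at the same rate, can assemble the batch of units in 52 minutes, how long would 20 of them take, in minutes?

117/5 minutes

Total work is 9·52 = 468 robot-minutes.
With 20 robots: 468/20 = 117/5 minutes.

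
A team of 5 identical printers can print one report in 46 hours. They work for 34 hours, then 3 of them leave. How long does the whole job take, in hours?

64 hours

One printer does 1/230 of the job per hour.
After 34 hours with 5 printers, 17/23 is done (6/23 left).
With 2 printers the rate is 2/230 = 1/115, so the rest takes 6/23 ÷ 1/115 = 30 hours.
Total = 34 + 30 = 64 hours.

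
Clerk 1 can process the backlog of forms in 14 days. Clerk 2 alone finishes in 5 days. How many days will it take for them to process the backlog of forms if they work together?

70/19 days

With two workers the combined time is the product over the sum: 14·5/(14+5) = 70/19 days.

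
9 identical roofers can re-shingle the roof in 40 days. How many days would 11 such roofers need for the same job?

360/11 days

Total work is 9·40 = 360 roofer-days.
With 11 roofers: 360/11 days.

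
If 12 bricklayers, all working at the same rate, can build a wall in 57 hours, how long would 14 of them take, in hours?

342/7 hours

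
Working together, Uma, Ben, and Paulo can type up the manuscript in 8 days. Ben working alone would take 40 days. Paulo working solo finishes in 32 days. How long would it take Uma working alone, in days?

Combined rate is 1/8 per day.
Known contribution: 1/40 + 1/32 = (4 + 5)/160 = 9/160 per day.
So Uma's rate is 1/8 − 9/160 = 11/160, meaning 160/11 days alone.

160/11 days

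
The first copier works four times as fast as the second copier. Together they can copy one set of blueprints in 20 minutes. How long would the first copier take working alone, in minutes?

25 minutes

Let the second copier's rate be r; then the first copier's rate is 4r, so together (4 + 1)r = 5r = 1/20.
Thus r = 1/100 per minute.
The second copier alone: 100 minutes; the first copier alone: 25 minutes.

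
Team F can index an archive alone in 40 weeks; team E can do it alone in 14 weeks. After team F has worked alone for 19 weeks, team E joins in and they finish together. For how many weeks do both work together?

49/9 weeks

In 19 weeks team F does 19/40 of the job, leaving 21/40.
Team F and team E together work at 27/280 per week, so finishing takes 21/40 ÷ 27/280 = 49/9 weeks.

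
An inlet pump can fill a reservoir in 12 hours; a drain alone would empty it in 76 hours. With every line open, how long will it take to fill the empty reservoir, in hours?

57/4 hours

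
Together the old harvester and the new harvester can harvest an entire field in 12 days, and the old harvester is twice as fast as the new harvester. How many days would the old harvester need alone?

18 days

Let the new harvester's rate be r; then the old harvester's rate is 2r, so together (2 + 1)r = 3r = 1/12.
Thus r = 1/36 per day.
The new harvester alone: 36 days; the old harvester alone: 18 days.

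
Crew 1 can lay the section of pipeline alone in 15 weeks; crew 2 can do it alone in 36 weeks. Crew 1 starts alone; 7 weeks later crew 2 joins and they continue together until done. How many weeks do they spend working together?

In 7 weeks crew 1 does 7/15 of the job, leaving 8/15.
Crew 1 and crew 2 together work at 17/180 per week, so finishing takes 8/15 ÷ 17/180 = 96/17 weeks.

96/17 weeks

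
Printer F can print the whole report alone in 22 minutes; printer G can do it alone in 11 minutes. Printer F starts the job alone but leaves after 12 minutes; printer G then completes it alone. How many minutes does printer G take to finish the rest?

In 12 minutes printer F does 12/22 = 6/11 of the job, leaving 5/11.
Printer G works at 1/11 per minute, so finishing takes 5/11 ÷ 1/11 = 5 minutes.

5 minutes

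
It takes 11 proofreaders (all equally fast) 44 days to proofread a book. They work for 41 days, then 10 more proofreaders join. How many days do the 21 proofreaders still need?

One proofreader does 1/484 of the job per day.
After 41 days with 11 proofreaders, 41/44 is done (3/44 left).
With 21 proofreaders the rate is 21/484, so the rest takes 3/44 ÷ 21/484 = 11/7 days.

11/7 days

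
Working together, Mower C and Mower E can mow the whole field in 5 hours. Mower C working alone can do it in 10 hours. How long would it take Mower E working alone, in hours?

Combined rate is 1/5 per hour.
Known contribution: 1/10 per hour.
So Mower E's rate is 1/5 − 1/10 = 1/10, meaning 10 hours alone.

10 hours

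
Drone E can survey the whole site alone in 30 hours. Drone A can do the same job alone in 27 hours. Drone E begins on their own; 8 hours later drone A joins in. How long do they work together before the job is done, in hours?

198/19 hours

In the first 8 hours drone E alone does 8/30 = 4/15 of the job, leaving 11/15.
Once everyone is working, combined rate: 1/30 + 1/27 = (9 + 10)/270 = 19/270 per hour.
Remaining 11/15 at 19/270 per hour takes 198/19 hours.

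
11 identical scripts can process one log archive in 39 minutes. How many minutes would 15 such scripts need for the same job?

Total work is 11·39 = 429 script-minutes.
With 15 scripts: 429/15 = 143/5 minutes.

143/5 minutes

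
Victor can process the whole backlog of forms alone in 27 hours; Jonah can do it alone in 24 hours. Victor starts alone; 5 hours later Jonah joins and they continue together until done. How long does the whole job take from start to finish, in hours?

In 5 hours Victor does 5/27 of the job, leaving 22/27.
Victor and Jonah together work at 17/216 per hour, so finishing takes 22/27 ÷ 17/216 = 176/17 hours.
Total time = 5 + 176/17 = 261/17 hours.

261/17 hours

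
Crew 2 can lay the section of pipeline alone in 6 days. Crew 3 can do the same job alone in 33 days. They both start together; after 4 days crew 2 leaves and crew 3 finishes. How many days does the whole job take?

11 days

In the first 4 days the combined rate is 13/66, so 26/33 of the job is done, leaving 7/33.
After crew 2 leaves the rate is 1/33 per day; the remaining 7/33 takes 7 days.
Total = 4 + 7 = 11 days.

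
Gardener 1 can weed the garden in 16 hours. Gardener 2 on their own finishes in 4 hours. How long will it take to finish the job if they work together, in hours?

Combined rate: 1/16 + 1/4 = (1 + 4)/16 = 5/16 per hour.
Time = 1 ÷ (5/16) = 16/5 hours.

16/5 hours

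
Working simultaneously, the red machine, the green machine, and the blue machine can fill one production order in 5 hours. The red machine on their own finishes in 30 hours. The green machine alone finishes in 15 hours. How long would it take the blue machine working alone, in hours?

Combined rate is 1/5 per hour.
Known contribution: 1/30 + 1/15 = (1 + 2)/30 = 3/30 = 1/10 per hour.
So the blue machine's rate is 1/5 − 1/10 = 1/10, meaning 10 hours alone.

10 hours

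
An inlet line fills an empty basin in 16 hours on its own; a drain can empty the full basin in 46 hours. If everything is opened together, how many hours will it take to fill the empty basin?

368/15 hours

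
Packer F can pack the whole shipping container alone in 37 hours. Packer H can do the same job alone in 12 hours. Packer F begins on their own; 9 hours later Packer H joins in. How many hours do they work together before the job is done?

In the first 9 hours Packer F alone does 9/37 of the job, leaving 28/37.
Once everyone is working, combined rate: 1/37 + 1/12 = (12 + 37)/444 = 49/444 per hour.
Remaining 28/37 at 49/444 per hour takes 48/7 hours.

48/7 hours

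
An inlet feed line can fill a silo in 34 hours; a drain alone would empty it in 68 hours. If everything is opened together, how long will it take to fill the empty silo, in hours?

68 hours

Net rate = 1/34 − 1/68 = (2 − 1)/68 = 1/68 per hour.
Filling time = 1 ÷ (1/68) = 68 hours.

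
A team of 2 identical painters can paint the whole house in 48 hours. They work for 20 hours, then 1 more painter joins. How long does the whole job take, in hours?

116/3 hours

One painter does 1/96 of the job per hour.
After 20 hours with 2 painters, 5/12 is done (7/12 left).
With 3 painters the rate is 3/96 = 1/32, so the rest takes 7/12 ÷ 1/32 = 56/3 hours.
Total = 20 + 56/3 = 116/3 hours.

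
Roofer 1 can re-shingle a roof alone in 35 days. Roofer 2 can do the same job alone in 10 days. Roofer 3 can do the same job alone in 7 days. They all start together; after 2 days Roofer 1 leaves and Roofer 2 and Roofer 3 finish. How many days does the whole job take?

66/17 days

In the first 2 days the combined rate is 19/70, so 19/35 of the job is done, leaving 16/35.
After Roofer 1 leaves the rate is 17/70 per day; the remaining 16/35 takes 32/17 days.
Total = 2 + 32/17 = 66/17 days.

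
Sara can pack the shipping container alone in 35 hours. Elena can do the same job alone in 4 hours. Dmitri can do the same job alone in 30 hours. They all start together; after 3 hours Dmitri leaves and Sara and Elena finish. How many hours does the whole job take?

42/13 hours

In the first 3 hours the combined rate is 131/420, so 131/140 of the job is done, leaving 9/140.
After Dmitri leaves the rate is 39/140 per hour; the remaining 9/140 takes 3/13 hours.
Total = 3 + 3/13 = 42/13 hours.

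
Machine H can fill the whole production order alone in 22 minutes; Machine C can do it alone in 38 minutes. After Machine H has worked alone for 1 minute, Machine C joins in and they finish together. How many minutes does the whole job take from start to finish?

In 1 minute Machine H does 1/22 of the job, leaving 21/22.
Machine H and Machine C together work at 15/209 per minute, so finishing takes 21/22 ÷ 15/209 = 133/10 minutes.
Total time = 1 + 133/10 = 143/10 minutes.

143/10 minutes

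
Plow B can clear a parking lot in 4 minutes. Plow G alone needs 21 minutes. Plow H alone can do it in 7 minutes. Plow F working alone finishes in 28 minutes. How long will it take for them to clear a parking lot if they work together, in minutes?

Combined rate: 1/4 + 1/21 + 1/7 + 1/28 = (21 + 4 + 12 + 3)/84 = 40/84 = 10/21 per minute.
Time = 1 ÷ (10/21) = 21/10 minutes.

21/10 minutes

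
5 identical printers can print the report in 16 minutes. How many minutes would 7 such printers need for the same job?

Total work is 5·16 = 80 printer-minutes.
With 7 printers: 80/7 minutes.

80/7 minutes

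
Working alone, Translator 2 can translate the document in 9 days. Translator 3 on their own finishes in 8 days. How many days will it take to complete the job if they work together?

72/17 days

With two workers the combined time is the product over the sum: 9·8/(9+8) = 72/17 days.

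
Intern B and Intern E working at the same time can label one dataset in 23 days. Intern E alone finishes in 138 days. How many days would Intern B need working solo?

138/5 days

Combined rate is 1/23 per day.
Known contribution: 1/138 per day.
So Intern B's rate is 1/23 − 1/138 = 5/138, meaning 138/5 days alone.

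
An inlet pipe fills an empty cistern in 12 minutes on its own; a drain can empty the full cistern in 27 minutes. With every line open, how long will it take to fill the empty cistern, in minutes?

108/5 minutes

Net rate = 1/12 − 1/27 = (9 − 4)/108 = 5/108 per minute.
Filling time = 1 ÷ (5/108) = 108/5 minutes.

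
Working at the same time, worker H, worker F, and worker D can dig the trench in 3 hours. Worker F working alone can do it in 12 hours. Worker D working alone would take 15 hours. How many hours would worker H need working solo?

60/11 hours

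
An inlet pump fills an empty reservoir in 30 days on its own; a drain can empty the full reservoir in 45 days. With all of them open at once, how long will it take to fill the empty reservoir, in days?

Net rate = 1/30 − 1/45 = (3 − 2)/90 = 1/90 per day.
Filling time = 1 ÷ (1/90) = 90 days.

90 days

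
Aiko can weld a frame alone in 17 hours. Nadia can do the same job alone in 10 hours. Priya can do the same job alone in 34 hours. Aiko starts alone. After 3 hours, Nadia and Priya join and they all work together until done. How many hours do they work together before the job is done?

In the first 3 hours Aiko alone does 3/17 of the job, leaving 14/17.
Once everyone is working, combined rate: 1/17 + 1/10 + 1/34 = (10 + 17 + 5)/170 = 32/170 = 16/85 per hour.
Remaining 14/17 at 16/85 per hour takes 35/8 hours.

35/8 hours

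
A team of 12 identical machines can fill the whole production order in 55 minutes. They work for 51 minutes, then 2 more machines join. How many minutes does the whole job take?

381/7 minutes

One machine does 1/660 of the job per minute.
After 51 minutes with 12 machines, 51/55 is done (4/55 left).
With 14 machines the rate is 14/660 = 7/330, so the rest takes 4/55 ÷ 7/330 = 24/7 minutes.
Total = 51 + 24/7 = 381/7 minutes.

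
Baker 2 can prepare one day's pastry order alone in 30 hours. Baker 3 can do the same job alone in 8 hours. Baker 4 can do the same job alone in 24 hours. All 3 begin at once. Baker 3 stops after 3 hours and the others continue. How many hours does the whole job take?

25/3 hours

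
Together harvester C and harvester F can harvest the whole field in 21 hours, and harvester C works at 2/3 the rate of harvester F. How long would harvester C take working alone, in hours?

105/2 hours

Let harvester F's rate be r; then harvester C's rate is (2/3)r, so together (2/3 + 1)r = (5/3)r = 1/21.
Thus r = 1/35 per hour.
Harvester F alone: 35 hours; harvester C alone: 105/2 hours.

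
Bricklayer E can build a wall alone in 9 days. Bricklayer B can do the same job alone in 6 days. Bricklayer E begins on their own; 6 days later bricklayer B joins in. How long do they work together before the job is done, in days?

6/5 days

In the first 6 days bricklayer E alone does 6/9 = 2/3 of the job, leaving 1/3.
Once everyone is working, combined rate: 1/9 + 1/6 = (2 + 3)/18 = 5/18 per day.
Remaining 1/3 at 5/18 per day takes 6/5 days.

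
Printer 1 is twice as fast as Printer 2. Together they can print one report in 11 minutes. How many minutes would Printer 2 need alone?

Let Printer 2's rate be r; then Printer 1's rate is 2r, so together (2 + 1)r = 3r = 1/11.
Thus r = 1/33 per minute.
Printer 2 alone: 33 minutes; Printer 1 alone: 33/2 minutes.

33 minutes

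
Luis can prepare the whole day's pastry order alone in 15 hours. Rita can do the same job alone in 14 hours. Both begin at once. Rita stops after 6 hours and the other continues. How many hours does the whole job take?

60/7 hours

In the first 6 hours the combined rate is 29/210, so 29/35 of the job is done, leaving 6/35.
After Rita leaves the rate is 1/15 per hour; the remaining 6/35 takes 18/7 hours.
Total = 6 + 18/7 = 60/7 hours.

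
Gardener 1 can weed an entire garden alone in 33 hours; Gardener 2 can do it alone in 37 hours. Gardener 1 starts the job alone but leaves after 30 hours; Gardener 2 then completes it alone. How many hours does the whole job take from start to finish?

367/11 hours

In 30 hours Gardener 1 does 30/33 = 10/11 of the job, leaving 1/11.
Gardener 2 works at 1/37 per hour, so finishing takes 1/11 ÷ 1/37 = 37/11 hours.
Total time = 30 + 37/11 = 367/11 hours.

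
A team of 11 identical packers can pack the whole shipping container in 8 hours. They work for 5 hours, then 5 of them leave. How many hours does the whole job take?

One packer does 1/88 of the job per hour.
After 5 hours with 11 packers, 5/8 is done (3/8 left).
With 6 packers the rate is 6/88 = 3/44, so the rest takes 3/8 ÷ 3/44 = 11/2 hours.
Total = 5 + 11/2 = 21/2 hours.

21/2 hours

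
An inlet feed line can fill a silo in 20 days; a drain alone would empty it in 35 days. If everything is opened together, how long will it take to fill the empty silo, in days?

Net rate = 1/20 − 1/35 = (7 − 4)/140 = 3/140 per day.
Filling time = 1 ÷ (3/140) = 140/3 days.

140/3 days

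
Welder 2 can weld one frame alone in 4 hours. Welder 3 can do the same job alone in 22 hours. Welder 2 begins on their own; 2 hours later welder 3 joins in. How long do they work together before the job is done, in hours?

In the first 2 hours welder 2 alone does 2/4 = 1/2 of the job, leaving 1/2.
Once everyone is working, combined rate: 1/4 + 1/22 = (11 + 2)/44 = 13/44 per hour.
Remaining 1/2 at 13/44 per hour takes 22/13 hours.

22/13 hours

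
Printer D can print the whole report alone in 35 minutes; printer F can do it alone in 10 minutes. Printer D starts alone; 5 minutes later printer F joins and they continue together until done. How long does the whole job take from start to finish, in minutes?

35/3 minutes

In 5 minutes printer D does 5/35 = 1/7 of the job, leaving 6/7.
Printer D and printer F together work at 9/70 per minute, so finishing takes 6/7 ÷ 9/70 = 20/3 minutes.
Total time = 5 + 20/3 = 35/3 minutes.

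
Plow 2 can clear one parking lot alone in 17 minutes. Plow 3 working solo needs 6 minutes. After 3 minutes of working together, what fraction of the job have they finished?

23/34

Combined rate: 1/17 + 1/6 = (6 + 17)/102 = 23/102 per minute.
In 3 minutes they complete 3·23/102 = 23/34 of the job.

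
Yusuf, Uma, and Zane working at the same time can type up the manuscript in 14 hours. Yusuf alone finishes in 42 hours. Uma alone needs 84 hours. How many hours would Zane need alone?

28 hours

Combined rate is 1/14 per hour.
Known contribution: 1/42 + 1/84 = (2 + 1)/84 = 3/84 = 1/28 per hour.
So Zane's rate is 1/14 − 1/28 = 1/28, meaning 28 hours alone.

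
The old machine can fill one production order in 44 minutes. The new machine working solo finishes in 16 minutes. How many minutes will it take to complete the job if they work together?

176/15 minutes

Combined rate: 1/44 + 1/16 = (4 + 11)/176 = 15/176 per minute.
Time = 1 ÷ (15/176) = 176/15 minutes.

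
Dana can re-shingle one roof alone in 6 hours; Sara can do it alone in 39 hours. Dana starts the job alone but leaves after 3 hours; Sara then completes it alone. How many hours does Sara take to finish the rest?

39/2 hours

In 3 hours Dana does 3/6 = 1/2 of the job, leaving 1/2.
Sara works at 1/39 per hour, so finishing takes 1/2 ÷ 1/39 = 39/2 hours.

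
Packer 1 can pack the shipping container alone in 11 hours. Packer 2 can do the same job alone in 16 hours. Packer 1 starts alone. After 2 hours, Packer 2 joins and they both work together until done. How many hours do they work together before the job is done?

In the first 2 hours Packer 1 alone does 2/11 of the job, leaving 9/11.
Once everyone is working, combined rate: 1/11 + 1/16 = (16 + 11)/176 = 27/176 per hour.
Remaining 9/11 at 27/176 per hour takes 16/3 hours.

16/3 hours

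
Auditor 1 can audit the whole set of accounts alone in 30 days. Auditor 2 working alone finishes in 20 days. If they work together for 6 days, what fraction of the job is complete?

1/2

Combined rate: 1/30 + 1/20 = (2 + 3)/60 = 5/60 = 1/12 per day.
In 6 days they complete 6·1/12 = 1/2 of the job.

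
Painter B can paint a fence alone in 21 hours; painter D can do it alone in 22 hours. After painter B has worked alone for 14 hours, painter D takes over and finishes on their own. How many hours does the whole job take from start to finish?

In 14 hours painter B does 14/21 = 2/3 of the job, leaving 1/3.
Painter D works at 1/22 per hour, so finishing takes 1/3 ÷ 1/22 = 22/3 hours.
Total time = 14 + 22/3 = 64/3 hours.

64/3 hours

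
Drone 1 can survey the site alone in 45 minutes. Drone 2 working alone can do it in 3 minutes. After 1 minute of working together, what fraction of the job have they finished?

16/45

Combined rate: 1/45 + 1/3 = (1 + 15)/45 = 16/45 per minute.
In 1 minute they complete 1·16/45 = 16/45 of the job.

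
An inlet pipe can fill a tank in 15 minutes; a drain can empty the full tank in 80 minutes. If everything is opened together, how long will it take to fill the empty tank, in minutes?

240/13 minutes

Net rate = 1/15 − 1/80 = (16 − 3)/240 = 13/240 per minute.
Filling time = 1 ÷ (13/240) = 240/13 minutes.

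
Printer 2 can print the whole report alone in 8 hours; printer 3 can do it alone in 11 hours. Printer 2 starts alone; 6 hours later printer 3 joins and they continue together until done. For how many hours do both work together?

In 6 hours printer 2 does 6/8 = 3/4 of the job, leaving 1/4.
Printer 2 and printer 3 together work at 19/88 per hour, so finishing takes 1/4 ÷ 19/88 = 22/19 hours.

22/19 hours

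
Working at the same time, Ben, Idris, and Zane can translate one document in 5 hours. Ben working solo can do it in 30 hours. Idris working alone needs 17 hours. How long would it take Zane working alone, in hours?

102/11 hours

Combined rate is 1/5 per hour.
Known contribution: 1/30 + 1/17 = (17 + 30)/510 = 47/510 per hour.
So Zane's rate is 1/5 − 47/510 = 11/102, meaning 102/11 hours alone.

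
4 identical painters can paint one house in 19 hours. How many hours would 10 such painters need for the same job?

38/5 hours

Total work is 4·19 = 76 painter-hours.
With 10 painters: 76/10 = 38/5 hours.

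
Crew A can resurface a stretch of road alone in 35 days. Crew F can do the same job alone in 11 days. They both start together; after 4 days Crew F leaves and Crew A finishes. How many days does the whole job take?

In the first 4 days the combined rate is 46/385, so 184/385 of the job is done, leaving 201/385.
After Crew F leaves the rate is 1/35 per day; the remaining 201/385 takes 201/11 days.
Total = 4 + 201/11 = 245/11 days.

245/11 days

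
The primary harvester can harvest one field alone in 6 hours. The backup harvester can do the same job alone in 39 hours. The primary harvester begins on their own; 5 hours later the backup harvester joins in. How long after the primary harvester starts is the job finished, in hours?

88/15 hours

In the first 5 hours the primary harvester alone does 5/6 of the job, leaving 1/6.
Once everyone is working, combined rate: 1/6 + 1/39 = (13 + 2)/78 = 15/78 = 5/26 per hour.
Remaining 1/6 at 5/26 per hour takes 13/15 hours.
Total from the start = 5 + 13/15 = 88/15 hours.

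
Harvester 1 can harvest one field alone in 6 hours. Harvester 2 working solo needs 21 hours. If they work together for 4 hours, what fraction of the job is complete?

6/7

Combined rate: 1/6 + 1/21 = (7 + 2)/42 = 9/42 = 3/14 per hour.
In 4 hours they complete 4·3/14 = 6/7 of the job.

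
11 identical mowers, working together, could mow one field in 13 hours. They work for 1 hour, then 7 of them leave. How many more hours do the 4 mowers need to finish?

One mower does 1/143 of the job per hour.
After 1 hour with 11 mowers, 1/13 is done (12/13 left).
With 4 mowers the rate is 4/143, so the rest takes 12/13 ÷ 4/143 = 33 hours.

33 hours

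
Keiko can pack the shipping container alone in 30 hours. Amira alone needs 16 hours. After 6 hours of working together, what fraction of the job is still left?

17/40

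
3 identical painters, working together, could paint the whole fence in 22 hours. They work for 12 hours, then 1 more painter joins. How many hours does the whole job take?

One painter does 1/66 of the job per hour.
After 12 hours with 3 painters, 6/11 is done (5/11 left).
With 4 painters the rate is 4/66 = 2/33, so the rest takes 5/11 ÷ 2/33 = 15/2 hours.
Total = 12 + 15/2 = 39/2 hours.

39/2 hours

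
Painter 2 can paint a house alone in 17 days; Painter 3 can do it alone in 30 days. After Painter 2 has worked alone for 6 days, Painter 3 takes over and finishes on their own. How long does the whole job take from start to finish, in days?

432/17 days

In 6 days Painter 2 does 6/17 of the job, leaving 11/17.
Painter 3 works at 1/30 per day, so finishing takes 11/17 ÷ 1/30 = 330/17 days.
Total time = 6 + 330/17 = 432/17 days.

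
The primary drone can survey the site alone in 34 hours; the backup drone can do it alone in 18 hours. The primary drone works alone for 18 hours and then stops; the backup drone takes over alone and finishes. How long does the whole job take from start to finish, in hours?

In 18 hours the primary drone does 18/34 = 9/17 of the job, leaving 8/17.
The backup drone works at 1/18 per hour, so finishing takes 8/17 ÷ 1/18 = 144/17 hours.
Total time = 18 + 144/17 = 450/17 hours.

450/17 hours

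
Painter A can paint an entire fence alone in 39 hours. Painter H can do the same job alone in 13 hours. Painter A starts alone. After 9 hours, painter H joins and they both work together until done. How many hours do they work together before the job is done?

In the first 9 hours painter A alone does 9/39 = 3/13 of the job, leaving 10/13.
Once everyone is working, combined rate: 1/39 + 1/13 = (1 + 3)/39 = 4/39 per hour.
Remaining 10/13 at 4/39 per hour takes 15/2 hours.

15/2 hours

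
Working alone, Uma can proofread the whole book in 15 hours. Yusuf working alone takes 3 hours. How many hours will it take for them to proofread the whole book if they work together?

5/2 hours

Combined rate: 1/15 + 1/3 = (1 + 5)/15 = 6/15 = 2/5 per hour.
Time = 1 ÷ (2/5) = 5/2 hours.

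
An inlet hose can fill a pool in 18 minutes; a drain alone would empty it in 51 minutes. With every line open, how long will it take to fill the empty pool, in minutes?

306/11 minutes

Net rate = 1/18 − 1/51 = (17 − 6)/306 = 11/306 per minute.
Filling time = 1 ÷ (11/306) = 306/11 minutes.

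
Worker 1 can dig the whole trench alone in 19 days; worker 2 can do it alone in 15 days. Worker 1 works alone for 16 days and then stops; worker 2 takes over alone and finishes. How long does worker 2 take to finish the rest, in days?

In 16 days worker 1 does 16/19 of the job, leaving 3/19.
Worker 2 works at 1/15 per day, so finishing takes 3/19 ÷ 1/15 = 45/19 days.

45/19 days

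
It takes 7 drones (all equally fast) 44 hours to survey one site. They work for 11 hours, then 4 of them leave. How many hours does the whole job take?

One drone does 1/308 of the job per hour.
After 11 hours with 7 drones, 1/4 is done (3/4 left).
With 3 drones the rate is 3/308, so the rest takes 3/4 ÷ 3/308 = 77 hours.
Total = 11 + 77 = 88 hours.

88 hours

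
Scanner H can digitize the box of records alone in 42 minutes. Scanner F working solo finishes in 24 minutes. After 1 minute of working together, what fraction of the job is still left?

157/168

Combined rate: 1/42 + 1/24 = (4 + 7)/168 = 11/168 per minute.
In 1 minute they complete 1·11/168 = 11/168 of the job.
So 157/168 remains.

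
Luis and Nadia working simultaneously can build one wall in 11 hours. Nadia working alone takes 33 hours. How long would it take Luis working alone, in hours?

Combined rate is 1/11 per hour.
Known contribution: 1/33 per hour.
So Luis's rate is 1/11 − 1/33 = 2/33, meaning 33/2 hours alone.

33/2 hours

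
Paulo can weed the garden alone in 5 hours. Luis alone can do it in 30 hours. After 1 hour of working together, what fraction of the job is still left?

Combined rate: 1/5 + 1/30 = (6 + 1)/30 = 7/30 per hour.
In 1 hour they complete 1·7/30 = 7/30 of the job.
So 23/30 remains.

23/30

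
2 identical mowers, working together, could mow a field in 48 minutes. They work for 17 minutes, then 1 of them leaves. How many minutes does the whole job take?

One mower does 1/96 of the job per minute.
After 17 minutes with 2 mowers, 17/48 is done (31/48 left).
With 1 mower the rate is 1/96, so the rest takes 31/48 ÷ 1/96 = 62 minutes.
Total = 17 + 62 = 79 minutes.

79 minutes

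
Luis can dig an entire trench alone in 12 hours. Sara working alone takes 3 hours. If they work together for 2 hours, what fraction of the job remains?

Combined rate: 1/12 + 1/3 = (1 + 4)/12 = 5/12 per hour.
In 2 hours they complete 2·5/12 = 5/6 of the job.
So 1/6 remains.

1/6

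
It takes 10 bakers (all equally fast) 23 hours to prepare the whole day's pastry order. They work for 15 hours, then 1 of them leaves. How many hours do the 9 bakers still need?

80/9 hours

One baker does 1/230 of the job per hour.
After 15 hours with 10 bakers, 15/23 is done (8/23 left).
With 9 bakers the rate is 9/230, so the rest takes 8/23 ÷ 9/230 = 80/9 hours.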